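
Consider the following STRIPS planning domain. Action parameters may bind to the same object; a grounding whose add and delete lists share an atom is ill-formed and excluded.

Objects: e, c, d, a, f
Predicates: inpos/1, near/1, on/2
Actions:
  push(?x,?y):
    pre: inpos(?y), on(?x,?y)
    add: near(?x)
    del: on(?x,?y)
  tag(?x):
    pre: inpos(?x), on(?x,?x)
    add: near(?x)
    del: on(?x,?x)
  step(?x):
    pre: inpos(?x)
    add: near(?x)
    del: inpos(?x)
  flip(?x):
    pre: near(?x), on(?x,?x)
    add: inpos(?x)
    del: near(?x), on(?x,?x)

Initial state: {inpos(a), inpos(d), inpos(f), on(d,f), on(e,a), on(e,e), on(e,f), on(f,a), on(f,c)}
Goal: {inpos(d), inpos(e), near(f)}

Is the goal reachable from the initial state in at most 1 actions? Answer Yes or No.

No

1. push(e,a)  →  {inpos(a), inpos(d), inpos(f), near(e), on(d,f), on(e,e), on(e,f), on(f,a), on(f,c)}
2. push(f,a)  →  {inpos(a), inpos(d), inpos(f), near(e), near(f), on(d,f), on(e,e), on(e,f), on(f,c)}
3. flip(e)  →  {inpos(a), inpos(d), inpos(e), inpos(f), near(f), on(d,f), on(e,f), on(f,c)}
optimal plan length = 3; 3 > 1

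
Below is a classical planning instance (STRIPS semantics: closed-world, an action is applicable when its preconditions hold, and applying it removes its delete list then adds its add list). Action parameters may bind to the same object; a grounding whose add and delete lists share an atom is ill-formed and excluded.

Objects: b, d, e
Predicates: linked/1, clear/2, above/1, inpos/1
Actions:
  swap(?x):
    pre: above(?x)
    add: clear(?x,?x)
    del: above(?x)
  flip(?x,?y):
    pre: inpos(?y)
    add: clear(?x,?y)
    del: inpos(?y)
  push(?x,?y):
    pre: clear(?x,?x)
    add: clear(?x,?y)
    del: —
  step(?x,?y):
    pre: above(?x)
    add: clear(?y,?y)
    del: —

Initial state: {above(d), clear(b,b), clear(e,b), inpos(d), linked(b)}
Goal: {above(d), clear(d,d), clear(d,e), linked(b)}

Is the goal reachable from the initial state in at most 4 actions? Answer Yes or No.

1. flip(d,d)  →  {above(d), clear(b,b), clear(d,d), clear(e,b), linked(b)}
2. push(d,e)  →  {above(d), clear(b,b), clear(d,d), clear(d,e), clear(e,b), linked(b)}
optimal plan length = 2; 2 ≤ 4

Yes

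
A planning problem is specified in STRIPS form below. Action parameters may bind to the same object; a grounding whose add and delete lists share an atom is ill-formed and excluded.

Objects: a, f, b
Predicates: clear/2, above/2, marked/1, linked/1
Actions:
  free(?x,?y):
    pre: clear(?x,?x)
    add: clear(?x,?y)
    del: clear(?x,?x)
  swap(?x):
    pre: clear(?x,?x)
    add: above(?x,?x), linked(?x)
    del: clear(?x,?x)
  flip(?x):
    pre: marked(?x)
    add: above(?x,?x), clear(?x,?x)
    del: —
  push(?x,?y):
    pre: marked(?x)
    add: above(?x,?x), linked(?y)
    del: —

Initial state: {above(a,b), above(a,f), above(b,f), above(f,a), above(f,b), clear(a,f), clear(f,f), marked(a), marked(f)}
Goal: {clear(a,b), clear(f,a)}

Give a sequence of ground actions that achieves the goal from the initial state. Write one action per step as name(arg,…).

free(f,a); flip(a); free(a,b)

1. free(f,a)  →  {above(a,b), above(a,f), above(b,f), above(f,a), above(f,b), clear(a,f), clear(f,a), marked(a), marked(f)}
2. flip(a)  →  {above(a,a), above(a,b), above(a,f), above(b,f), above(f,a), above(f,b), clear(a,a), clear(a,f), clear(f,a), marked(a), marked(f)}
3. free(a,b)  →  {above(a,a), above(a,b), above(a,f), above(b,f), above(f,a), above(f,b), clear(a,b), clear(a,f), clear(f,a), marked(a), marked(f)}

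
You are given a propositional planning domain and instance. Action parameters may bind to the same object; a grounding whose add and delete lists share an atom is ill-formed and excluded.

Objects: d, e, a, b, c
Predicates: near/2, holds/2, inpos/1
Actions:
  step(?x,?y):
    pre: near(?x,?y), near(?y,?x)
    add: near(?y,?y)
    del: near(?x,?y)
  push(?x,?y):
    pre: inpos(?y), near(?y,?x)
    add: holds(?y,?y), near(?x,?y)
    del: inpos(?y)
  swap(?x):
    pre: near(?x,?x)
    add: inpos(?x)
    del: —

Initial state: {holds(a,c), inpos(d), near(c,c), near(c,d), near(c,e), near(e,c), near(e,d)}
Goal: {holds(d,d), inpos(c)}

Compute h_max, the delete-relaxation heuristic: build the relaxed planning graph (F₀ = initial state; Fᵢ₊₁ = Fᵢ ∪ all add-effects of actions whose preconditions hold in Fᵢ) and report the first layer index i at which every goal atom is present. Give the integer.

F0 = init (7 atoms)
F1 = F0 ∪ {inpos(c), near(e,e)}  (9 atoms)
F2 = F1 ∪ {holds(c,c), inpos(e), near(d,c)}  (12 atoms)
F3 = F2 ∪ {holds(d,d), holds(e,e), near(d,d), near(d,e)}  (16 atoms)
goal ⊆ F3  ⇒  h_max = 3

3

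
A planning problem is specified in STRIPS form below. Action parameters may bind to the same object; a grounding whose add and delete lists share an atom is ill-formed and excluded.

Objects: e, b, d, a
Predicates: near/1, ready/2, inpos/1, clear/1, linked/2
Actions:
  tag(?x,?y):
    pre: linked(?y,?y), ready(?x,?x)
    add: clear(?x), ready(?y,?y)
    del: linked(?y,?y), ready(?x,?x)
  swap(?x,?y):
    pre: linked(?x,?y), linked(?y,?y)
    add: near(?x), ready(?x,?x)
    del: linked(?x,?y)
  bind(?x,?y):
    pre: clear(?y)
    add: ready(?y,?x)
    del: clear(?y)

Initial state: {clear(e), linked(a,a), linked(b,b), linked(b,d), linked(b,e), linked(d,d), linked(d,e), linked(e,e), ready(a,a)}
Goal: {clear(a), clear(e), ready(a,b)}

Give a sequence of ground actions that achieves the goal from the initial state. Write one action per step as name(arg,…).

tag(a,e); tag(e,a); bind(b,a); tag(a,b)

1. tag(a,e)  →  {clear(a), clear(e), linked(a,a), linked(b,b), linked(b,d), linked(b,e), linked(d,d), linked(d,e), ready(e,e)}
2. tag(e,a)  →  {clear(a), clear(e), linked(b,b), linked(b,d), linked(b,e), linked(d,d), linked(d,e), ready(a,a)}
3. bind(b,a)  →  {clear(e), linked(b,b), linked(b,d), linked(b,e), linked(d,d), linked(d,e), ready(a,a), ready(a,b)}
4. tag(a,b)  →  {clear(a), clear(e), linked(b,d), linked(b,e), linked(d,d), linked(d,e), ready(a,b), ready(b,b)}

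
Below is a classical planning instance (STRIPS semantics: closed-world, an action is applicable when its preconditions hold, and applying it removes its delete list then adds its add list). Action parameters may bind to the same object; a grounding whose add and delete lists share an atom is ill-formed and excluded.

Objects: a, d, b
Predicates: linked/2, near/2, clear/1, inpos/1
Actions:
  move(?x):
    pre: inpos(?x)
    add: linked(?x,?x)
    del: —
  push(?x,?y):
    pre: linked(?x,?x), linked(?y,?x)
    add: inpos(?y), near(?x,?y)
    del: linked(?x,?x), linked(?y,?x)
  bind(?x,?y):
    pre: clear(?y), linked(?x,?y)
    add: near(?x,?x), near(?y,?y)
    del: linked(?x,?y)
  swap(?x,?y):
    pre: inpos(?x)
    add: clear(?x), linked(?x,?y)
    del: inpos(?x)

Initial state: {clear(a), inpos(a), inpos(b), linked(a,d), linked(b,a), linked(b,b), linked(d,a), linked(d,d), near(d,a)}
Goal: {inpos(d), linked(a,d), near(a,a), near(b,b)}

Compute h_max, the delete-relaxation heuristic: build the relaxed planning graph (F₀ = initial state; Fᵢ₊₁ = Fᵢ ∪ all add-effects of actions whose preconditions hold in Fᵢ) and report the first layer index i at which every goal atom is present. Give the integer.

1

F0 = init (9 atoms)
F1 = F0 ∪ {clear(b), inpos(d), linked(a,a), linked(a,b), linked(b,d), near(a,a), near(b,b), near(d,d)}  (17 atoms)
goal ⊆ F1  ⇒  h_max = 1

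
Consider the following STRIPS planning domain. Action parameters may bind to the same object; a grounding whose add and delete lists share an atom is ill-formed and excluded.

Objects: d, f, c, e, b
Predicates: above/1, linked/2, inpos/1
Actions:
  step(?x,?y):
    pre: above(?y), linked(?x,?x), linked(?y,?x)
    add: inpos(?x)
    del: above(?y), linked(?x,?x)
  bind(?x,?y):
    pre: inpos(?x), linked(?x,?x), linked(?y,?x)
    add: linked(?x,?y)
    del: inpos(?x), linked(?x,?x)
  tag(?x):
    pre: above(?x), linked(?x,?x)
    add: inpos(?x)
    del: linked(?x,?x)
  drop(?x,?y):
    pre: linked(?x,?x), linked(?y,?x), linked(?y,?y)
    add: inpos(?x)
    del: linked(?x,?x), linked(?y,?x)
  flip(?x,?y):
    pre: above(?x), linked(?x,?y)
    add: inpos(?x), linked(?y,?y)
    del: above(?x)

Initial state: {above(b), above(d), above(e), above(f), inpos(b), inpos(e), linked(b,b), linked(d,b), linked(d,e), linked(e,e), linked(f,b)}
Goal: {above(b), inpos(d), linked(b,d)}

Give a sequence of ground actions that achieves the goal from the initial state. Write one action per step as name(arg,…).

1. bind(b,d)  →  {above(b), above(d), above(e), above(f), inpos(e), linked(b,d), linked(d,b), linked(d,e), linked(e,e), linked(f,b)}
2. flip(d,e)  →  {above(b), above(e), above(f), inpos(d), inpos(e), linked(b,d), linked(d,b), linked(d,e), linked(e,e), linked(f,b)}

bind(b,d); flip(d,e)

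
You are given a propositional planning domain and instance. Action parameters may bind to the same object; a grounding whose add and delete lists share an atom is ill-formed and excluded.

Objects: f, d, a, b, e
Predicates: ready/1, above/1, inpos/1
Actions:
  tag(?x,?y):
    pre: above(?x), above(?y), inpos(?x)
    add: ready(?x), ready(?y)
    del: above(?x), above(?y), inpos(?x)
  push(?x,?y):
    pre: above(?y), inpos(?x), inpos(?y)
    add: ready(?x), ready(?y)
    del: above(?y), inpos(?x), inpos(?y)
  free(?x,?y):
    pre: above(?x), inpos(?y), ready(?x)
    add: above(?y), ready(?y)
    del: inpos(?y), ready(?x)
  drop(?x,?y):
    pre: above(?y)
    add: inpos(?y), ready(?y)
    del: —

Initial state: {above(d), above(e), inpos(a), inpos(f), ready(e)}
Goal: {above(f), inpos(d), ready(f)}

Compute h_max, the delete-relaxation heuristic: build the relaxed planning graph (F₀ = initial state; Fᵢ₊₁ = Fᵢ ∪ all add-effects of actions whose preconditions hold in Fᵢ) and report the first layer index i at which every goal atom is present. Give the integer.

1

F0 = init (5 atoms)
F1 = F0 ∪ {above(a), above(f), inpos(d), inpos(e), ready(a), ready(d), ready(f)}  (12 atoms)
goal ⊆ F1  ⇒  h_max = 1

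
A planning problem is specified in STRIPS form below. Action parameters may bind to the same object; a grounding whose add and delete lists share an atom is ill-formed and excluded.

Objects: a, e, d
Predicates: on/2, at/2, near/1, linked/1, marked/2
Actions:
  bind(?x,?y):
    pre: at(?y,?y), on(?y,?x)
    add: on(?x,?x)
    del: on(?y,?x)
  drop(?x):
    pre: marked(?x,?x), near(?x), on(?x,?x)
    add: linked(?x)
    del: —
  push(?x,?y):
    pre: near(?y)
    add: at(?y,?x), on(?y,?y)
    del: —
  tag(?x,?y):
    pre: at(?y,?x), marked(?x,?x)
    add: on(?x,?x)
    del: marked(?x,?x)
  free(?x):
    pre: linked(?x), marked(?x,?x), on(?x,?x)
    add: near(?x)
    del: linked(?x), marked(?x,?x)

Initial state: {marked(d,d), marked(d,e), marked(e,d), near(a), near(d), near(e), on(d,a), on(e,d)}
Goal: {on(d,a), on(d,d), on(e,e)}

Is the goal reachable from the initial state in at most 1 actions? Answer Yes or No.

No

1. push(a,e)  →  {at(e,a), marked(d,d), marked(d,e), marked(e,d), near(a), near(d), near(e), on(d,a), on(e,d), on(e,e)}
2. push(a,d)  →  {at(d,a), at(e,a), marked(d,d), marked(d,e), marked(e,d), near(a), near(d), near(e), on(d,a), on(d,d), on(e,d), on(e,e)}
optimal plan length = 2; 2 > 1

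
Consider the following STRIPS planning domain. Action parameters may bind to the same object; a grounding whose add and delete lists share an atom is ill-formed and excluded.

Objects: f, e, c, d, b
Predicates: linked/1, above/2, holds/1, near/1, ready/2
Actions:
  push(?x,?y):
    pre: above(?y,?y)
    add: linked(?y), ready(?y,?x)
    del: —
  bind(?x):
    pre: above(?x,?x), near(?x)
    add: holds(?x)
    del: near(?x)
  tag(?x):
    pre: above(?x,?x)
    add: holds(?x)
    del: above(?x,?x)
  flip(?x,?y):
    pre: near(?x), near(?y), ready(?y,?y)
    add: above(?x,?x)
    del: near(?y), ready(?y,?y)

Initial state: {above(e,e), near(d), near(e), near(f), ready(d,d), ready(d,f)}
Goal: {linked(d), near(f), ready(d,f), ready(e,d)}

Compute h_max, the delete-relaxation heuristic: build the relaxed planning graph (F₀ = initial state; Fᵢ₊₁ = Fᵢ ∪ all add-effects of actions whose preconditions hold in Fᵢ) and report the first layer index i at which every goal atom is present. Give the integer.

F0 = init (6 atoms)
F1 = F0 ∪ {above(d,d), above(f,f), holds(e), linked(e), ready(e,b), ready(e,c), ready(e,d), ready(e,e), ready(e,f)}  (15 atoms)
F2 = F1 ∪ {holds(d), holds(f), linked(d), linked(f), ready(d,b), ready(d,c), ready(d,e), ready(f,b), ready(f,c), ready(f,d), ready(f,e), ready(f,f)}  (27 atoms)
goal ⊆ F2  ⇒  h_max = 2

2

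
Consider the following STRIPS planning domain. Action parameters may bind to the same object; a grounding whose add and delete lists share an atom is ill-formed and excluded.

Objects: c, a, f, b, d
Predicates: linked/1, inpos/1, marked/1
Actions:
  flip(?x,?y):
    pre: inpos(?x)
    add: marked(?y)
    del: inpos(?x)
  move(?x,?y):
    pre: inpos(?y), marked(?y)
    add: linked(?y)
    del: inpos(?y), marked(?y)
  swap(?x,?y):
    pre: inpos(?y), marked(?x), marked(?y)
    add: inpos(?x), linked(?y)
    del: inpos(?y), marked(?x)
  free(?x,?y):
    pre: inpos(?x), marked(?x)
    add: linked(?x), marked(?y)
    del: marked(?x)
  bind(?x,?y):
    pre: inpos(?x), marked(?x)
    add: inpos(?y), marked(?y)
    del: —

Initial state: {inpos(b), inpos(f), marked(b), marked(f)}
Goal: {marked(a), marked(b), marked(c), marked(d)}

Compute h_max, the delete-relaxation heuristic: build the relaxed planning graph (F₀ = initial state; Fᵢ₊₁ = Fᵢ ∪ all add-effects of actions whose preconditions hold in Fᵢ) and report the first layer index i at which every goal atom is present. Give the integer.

1

F0 = init (4 atoms)
F1 = F0 ∪ {inpos(a), inpos(c), inpos(d), linked(b), linked(f), marked(a), marked(c), marked(d)}  (12 atoms)
goal ⊆ F1  ⇒  h_max = 1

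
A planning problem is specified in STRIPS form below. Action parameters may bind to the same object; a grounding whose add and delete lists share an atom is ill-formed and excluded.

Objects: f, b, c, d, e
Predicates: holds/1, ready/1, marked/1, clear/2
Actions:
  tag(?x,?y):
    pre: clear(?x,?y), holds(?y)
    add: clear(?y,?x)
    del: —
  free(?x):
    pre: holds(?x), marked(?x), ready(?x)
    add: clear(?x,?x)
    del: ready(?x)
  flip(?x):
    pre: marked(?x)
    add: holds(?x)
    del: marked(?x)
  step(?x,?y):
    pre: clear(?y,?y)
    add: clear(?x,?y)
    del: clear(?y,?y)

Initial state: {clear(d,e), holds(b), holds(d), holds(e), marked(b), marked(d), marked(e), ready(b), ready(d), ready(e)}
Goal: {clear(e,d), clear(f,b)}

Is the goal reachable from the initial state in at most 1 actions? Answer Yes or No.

No

1. tag(d,e)  →  {clear(d,e), clear(e,d), holds(b), holds(d), holds(e), marked(b), marked(d), marked(e), ready(b), ready(d), ready(e)}
2. free(b)  →  {clear(b,b), clear(d,e), clear(e,d), holds(b), holds(d), holds(e), marked(b), marked(d), marked(e), ready(d), ready(e)}
3. step(f,b)  →  {clear(d,e), clear(e,d), clear(f,b), holds(b), holds(d), holds(e), marked(b), marked(d), marked(e), ready(d), ready(e)}
optimal plan length = 3; 3 > 1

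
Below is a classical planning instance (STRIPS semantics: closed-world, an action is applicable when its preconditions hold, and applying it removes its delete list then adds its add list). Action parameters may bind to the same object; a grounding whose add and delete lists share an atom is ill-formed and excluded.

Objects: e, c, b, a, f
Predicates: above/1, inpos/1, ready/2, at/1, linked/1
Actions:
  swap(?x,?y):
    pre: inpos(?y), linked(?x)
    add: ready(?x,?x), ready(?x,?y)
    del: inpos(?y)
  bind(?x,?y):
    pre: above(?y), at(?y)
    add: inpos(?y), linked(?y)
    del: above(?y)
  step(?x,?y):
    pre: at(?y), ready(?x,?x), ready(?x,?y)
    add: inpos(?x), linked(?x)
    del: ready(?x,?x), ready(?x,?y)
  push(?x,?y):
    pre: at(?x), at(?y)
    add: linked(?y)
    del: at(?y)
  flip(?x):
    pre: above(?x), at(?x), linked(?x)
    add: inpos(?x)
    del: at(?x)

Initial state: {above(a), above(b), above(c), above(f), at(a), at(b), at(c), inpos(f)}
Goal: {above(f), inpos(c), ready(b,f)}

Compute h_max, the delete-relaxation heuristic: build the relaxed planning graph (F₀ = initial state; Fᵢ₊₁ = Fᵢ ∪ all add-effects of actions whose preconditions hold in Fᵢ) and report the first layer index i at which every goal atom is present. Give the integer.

2

F0 = init (8 atoms)
F1 = F0 ∪ {inpos(a), inpos(b), inpos(c), linked(a), linked(b), linked(c)}  (14 atoms)
F2 = F1 ∪ {ready(a,a), ready(a,b), ready(a,c), ready(a,f), ready(b,a), ready(b,b), ready(b,c), ready(b,f), ready(c,a), ready(c,b), ready(c,c), ready(c,f)}  (26 atoms)
goal ⊆ F2  ⇒  h_max = 2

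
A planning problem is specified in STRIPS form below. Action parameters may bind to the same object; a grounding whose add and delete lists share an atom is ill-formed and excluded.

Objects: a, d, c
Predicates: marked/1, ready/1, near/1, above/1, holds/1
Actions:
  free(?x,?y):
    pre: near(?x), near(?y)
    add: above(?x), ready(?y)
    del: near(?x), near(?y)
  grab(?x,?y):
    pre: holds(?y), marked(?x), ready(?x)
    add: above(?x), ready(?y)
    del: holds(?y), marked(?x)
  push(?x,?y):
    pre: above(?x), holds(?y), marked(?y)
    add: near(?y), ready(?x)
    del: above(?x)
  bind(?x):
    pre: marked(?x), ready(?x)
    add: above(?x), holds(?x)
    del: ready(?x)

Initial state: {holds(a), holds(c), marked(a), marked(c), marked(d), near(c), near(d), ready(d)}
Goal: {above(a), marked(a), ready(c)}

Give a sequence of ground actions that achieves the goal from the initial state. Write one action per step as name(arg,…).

free(d,d); push(d,a); free(a,c)

1. free(d,d)  →  {above(d), holds(a), holds(c), marked(a), marked(c), marked(d), near(c), ready(d)}
2. push(d,a)  →  {holds(a), holds(c), marked(a), marked(c), marked(d), near(a), near(c), ready(d)}
3. free(a,c)  →  {above(a), holds(a), holds(c), marked(a), marked(c), marked(d), ready(c), ready(d)}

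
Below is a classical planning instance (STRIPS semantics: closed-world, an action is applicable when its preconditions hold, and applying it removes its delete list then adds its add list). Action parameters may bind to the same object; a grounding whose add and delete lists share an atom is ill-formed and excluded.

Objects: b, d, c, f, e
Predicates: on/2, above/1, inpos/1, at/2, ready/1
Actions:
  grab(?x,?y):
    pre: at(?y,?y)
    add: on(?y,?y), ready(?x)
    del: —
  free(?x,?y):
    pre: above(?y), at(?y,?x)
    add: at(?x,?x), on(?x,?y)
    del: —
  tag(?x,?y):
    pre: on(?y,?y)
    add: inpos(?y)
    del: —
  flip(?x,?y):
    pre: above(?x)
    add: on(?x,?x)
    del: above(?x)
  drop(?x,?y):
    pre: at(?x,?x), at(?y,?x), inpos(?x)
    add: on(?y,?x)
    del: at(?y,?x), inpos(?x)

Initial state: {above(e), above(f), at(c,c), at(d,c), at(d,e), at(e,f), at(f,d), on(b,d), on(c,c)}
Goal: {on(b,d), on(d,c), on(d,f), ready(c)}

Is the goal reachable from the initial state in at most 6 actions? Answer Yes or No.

Yes

1. grab(c,c)  →  {above(e), above(f), at(c,c), at(d,c), at(d,e), at(e,f), at(f,d), on(b,d), on(c,c), ready(c)}
2. free(d,f)  →  {above(e), above(f), at(c,c), at(d,c), at(d,d), at(d,e), at(e,f), at(f,d), on(b,d), on(c,c), on(d,f), ready(c)}
3. tag(b,c)  →  {above(e), above(f), at(c,c), at(d,c), at(d,d), at(d,e), at(e,f), at(f,d), inpos(c), on(b,d), on(c,c), on(d,f), ready(c)}
4. drop(c,d)  →  {above(e), above(f), at(c,c), at(d,d), at(d,e), at(e,f), at(f,d), on(b,d), on(c,c), on(d,c), on(d,f), ready(c)}
optimal plan length = 4; 4 ≤ 6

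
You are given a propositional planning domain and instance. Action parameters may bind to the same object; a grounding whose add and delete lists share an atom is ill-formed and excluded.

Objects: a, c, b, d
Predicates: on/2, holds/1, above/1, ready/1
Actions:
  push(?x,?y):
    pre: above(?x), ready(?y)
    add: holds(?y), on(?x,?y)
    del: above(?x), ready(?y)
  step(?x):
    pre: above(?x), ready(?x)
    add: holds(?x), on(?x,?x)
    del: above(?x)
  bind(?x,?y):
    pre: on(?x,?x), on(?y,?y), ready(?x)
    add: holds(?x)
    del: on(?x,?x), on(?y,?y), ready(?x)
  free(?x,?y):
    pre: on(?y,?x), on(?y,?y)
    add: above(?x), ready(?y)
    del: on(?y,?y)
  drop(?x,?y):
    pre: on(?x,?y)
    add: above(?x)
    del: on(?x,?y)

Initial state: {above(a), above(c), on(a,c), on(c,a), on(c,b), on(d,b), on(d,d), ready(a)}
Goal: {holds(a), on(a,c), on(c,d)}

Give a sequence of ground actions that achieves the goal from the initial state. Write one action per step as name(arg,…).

push(a,a); free(b,d); push(c,d)

1. push(a,a)  →  {above(c), holds(a), on(a,a), on(a,c), on(c,a), on(c,b), on(d,b), on(d,d)}
2. free(b,d)  →  {above(b), above(c), holds(a), on(a,a), on(a,c), on(c,a), on(c,b), on(d,b), ready(d)}
3. push(c,d)  →  {above(b), holds(a), holds(d), on(a,a), on(a,c), on(c,a), on(c,b), on(c,d), on(d,b)}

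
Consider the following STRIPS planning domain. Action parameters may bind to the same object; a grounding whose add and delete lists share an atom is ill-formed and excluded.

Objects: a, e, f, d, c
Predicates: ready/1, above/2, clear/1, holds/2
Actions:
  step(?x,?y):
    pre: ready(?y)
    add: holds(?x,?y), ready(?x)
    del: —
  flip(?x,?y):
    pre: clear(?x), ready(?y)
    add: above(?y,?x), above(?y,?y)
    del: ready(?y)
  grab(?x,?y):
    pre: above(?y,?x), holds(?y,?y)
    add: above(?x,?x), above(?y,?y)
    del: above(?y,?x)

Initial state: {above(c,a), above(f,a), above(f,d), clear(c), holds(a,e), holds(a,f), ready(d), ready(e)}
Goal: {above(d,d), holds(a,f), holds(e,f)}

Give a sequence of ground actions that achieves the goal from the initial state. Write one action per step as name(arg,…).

1. step(f,e)  →  {above(c,a), above(f,a), above(f,d), clear(c), holds(a,e), holds(a,f), holds(f,e), ready(d), ready(e), ready(f)}
2. step(e,f)  →  {above(c,a), above(f,a), above(f,d), clear(c), holds(a,e), holds(a,f), holds(e,f), holds(f,e), ready(d), ready(e), ready(f)}
3. flip(c,d)  →  {above(c,a), above(d,c), above(d,d), above(f,a), above(f,d), clear(c), holds(a,e), holds(a,f), holds(e,f), holds(f,e), ready(e), ready(f)}

step(f,e); step(e,f); flip(c,d)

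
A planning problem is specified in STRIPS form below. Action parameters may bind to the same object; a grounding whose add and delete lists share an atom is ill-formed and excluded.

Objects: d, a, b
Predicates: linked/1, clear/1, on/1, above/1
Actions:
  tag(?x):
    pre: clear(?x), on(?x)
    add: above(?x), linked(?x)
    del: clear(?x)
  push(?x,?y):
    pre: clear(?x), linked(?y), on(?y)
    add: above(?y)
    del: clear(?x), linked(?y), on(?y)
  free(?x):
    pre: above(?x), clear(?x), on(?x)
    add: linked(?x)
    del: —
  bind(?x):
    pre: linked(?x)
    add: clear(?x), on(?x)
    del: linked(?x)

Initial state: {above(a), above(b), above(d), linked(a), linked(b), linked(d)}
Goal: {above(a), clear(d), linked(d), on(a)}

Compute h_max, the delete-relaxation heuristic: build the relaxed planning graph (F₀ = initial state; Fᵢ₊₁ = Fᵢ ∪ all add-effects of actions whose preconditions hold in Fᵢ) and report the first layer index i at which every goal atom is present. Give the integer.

F0 = init (6 atoms)
F1 = F0 ∪ {clear(a), clear(b), clear(d), on(a), on(b), on(d)}  (12 atoms)
goal ⊆ F1  ⇒  h_max = 1

1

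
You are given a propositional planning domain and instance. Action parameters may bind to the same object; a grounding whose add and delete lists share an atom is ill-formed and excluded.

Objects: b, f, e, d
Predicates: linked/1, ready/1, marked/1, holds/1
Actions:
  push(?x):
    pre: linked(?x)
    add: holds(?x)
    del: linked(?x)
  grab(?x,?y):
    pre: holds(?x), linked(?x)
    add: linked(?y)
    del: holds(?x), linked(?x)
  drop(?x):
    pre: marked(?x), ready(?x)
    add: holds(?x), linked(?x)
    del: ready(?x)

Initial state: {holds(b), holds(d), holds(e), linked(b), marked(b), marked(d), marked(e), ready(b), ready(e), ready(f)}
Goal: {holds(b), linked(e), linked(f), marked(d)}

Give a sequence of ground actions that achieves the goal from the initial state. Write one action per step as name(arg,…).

1. grab(b,f)  →  {holds(d), holds(e), linked(f), marked(b), marked(d), marked(e), ready(b), ready(e), ready(f)}
2. drop(b)  →  {holds(b), holds(d), holds(e), linked(b), linked(f), marked(b), marked(d), marked(e), ready(e), ready(f)}
3. drop(e)  →  {holds(b), holds(d), holds(e), linked(b), linked(e), linked(f), marked(b), marked(d), marked(e), ready(f)}

grab(b,f); drop(b); drop(e)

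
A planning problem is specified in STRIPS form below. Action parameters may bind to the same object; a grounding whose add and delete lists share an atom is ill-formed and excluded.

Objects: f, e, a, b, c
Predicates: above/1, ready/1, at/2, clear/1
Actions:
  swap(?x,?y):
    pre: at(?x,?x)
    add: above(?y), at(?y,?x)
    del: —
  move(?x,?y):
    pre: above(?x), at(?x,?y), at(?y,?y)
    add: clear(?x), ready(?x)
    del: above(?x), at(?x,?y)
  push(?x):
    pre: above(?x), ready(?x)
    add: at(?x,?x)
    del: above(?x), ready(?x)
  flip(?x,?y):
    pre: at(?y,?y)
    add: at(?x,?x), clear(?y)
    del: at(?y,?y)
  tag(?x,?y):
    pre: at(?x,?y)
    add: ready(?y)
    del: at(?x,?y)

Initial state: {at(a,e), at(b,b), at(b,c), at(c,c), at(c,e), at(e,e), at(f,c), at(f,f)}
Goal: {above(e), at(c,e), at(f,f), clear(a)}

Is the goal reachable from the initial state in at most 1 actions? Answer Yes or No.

No

1. swap(f,e)  →  {above(e), at(a,e), at(b,b), at(b,c), at(c,c), at(c,e), at(e,e), at(e,f), at(f,c), at(f,f)}
2. swap(f,a)  →  {above(a), above(e), at(a,e), at(a,f), at(b,b), at(b,c), at(c,c), at(c,e), at(e,e), at(e,f), at(f,c), at(f,f)}
3. move(a,f)  →  {above(e), at(a,e), at(b,b), at(b,c), at(c,c), at(c,e), at(e,e), at(e,f), at(f,c), at(f,f), clear(a), ready(a)}
optimal plan length = 3; 3 > 1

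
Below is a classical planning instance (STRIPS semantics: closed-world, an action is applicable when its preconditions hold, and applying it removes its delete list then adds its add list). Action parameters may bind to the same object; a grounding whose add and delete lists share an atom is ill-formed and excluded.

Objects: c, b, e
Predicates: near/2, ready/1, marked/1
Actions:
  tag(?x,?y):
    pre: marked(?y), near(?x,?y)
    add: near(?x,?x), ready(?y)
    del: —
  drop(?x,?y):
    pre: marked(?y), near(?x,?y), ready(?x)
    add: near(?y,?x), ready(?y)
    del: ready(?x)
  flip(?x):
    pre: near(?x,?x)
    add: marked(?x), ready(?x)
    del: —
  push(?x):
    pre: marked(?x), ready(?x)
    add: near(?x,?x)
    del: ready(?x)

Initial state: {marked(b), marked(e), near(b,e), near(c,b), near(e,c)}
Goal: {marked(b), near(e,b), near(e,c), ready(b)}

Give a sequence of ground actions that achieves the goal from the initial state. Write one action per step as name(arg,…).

tag(c,b); drop(b,e); tag(c,b)

1. tag(c,b)  →  {marked(b), marked(e), near(b,e), near(c,b), near(c,c), near(e,c), ready(b)}
2. drop(b,e)  →  {marked(b), marked(e), near(b,e), near(c,b), near(c,c), near(e,b), near(e,c), ready(e)}
3. tag(c,b)  →  {marked(b), marked(e), near(b,e), near(c,b), near(c,c), near(e,b), near(e,c), ready(b), ready(e)}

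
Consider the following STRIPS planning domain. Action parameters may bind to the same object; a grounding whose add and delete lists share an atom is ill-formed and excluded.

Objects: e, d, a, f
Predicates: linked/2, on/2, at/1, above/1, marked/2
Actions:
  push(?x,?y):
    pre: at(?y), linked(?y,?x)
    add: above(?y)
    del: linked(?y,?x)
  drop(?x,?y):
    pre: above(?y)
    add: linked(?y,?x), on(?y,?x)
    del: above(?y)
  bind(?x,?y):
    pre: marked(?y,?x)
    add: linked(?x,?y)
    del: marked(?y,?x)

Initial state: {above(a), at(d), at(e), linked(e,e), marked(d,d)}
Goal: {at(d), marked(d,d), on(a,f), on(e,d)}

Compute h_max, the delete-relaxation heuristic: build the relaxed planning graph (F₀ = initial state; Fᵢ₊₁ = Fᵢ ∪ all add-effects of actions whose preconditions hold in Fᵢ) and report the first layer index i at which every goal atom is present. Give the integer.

2

F0 = init (5 atoms)
F1 = F0 ∪ {above(e), linked(a,a), linked(a,d), linked(a,e), linked(a,f), linked(d,d), on(a,a), on(a,d), on(a,e), on(a,f)}  (15 atoms)
F2 = F1 ∪ {above(d), linked(e,a), linked(e,d), linked(e,f), on(e,a), on(e,d), on(e,e), on(e,f)}  (23 atoms)
goal ⊆ F2  ⇒  h_max = 2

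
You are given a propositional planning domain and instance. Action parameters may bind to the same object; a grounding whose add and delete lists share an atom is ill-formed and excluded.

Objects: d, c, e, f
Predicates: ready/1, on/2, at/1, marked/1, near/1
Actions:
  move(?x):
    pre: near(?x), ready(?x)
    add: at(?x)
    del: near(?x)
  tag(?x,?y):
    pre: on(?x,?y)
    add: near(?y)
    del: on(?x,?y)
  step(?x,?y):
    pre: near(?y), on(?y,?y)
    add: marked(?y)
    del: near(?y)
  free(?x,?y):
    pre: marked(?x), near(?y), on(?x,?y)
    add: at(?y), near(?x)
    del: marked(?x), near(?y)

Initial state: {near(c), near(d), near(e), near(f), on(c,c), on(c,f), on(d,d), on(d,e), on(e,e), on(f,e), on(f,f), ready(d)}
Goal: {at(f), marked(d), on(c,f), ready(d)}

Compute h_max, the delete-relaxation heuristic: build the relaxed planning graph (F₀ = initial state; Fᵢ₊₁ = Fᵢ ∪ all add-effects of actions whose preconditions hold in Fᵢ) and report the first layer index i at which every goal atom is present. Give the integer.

F0 = init (12 atoms)
F1 = F0 ∪ {at(d), marked(c), marked(d), marked(e), marked(f)}  (17 atoms)
F2 = F1 ∪ {at(e), at(f)}  (19 atoms)
goal ⊆ F2  ⇒  h_max = 2

2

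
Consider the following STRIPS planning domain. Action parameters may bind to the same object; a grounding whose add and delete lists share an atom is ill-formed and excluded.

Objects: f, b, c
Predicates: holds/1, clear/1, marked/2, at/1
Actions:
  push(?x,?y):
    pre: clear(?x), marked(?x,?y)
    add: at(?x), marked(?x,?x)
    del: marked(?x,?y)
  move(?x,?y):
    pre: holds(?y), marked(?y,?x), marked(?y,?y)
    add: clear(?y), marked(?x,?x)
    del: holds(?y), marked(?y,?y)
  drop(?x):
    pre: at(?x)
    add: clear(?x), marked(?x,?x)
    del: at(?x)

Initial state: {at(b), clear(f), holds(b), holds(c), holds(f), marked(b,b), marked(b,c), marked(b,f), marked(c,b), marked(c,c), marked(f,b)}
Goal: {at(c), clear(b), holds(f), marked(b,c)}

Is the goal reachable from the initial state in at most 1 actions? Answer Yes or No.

1. move(f,b)  →  {at(b), clear(b), clear(f), holds(c), holds(f), marked(b,c), marked(b,f), marked(c,b), marked(c,c), marked(f,b), marked(f,f)}
2. move(b,c)  →  {at(b), clear(b), clear(c), clear(f), holds(f), marked(b,b), marked(b,c), marked(b,f), marked(c,b), marked(f,b), marked(f,f)}
3. push(c,b)  →  {at(b), at(c), clear(b), clear(c), clear(f), holds(f), marked(b,b), marked(b,c), marked(b,f), marked(c,c), marked(f,b), marked(f,f)}
optimal plan length = 3; 3 > 1

No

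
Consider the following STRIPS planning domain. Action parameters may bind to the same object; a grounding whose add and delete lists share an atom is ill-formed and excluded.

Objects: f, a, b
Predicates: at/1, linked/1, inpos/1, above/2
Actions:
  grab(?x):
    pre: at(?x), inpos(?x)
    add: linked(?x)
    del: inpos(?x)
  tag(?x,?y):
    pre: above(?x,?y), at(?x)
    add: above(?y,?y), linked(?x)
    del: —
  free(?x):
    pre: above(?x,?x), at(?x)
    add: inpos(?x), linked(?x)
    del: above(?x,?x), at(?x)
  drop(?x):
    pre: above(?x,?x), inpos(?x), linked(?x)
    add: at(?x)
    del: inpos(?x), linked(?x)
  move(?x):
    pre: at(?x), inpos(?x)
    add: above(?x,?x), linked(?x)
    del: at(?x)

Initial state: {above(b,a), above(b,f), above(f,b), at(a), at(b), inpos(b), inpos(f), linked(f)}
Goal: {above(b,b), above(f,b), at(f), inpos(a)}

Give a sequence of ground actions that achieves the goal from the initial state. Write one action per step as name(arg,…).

tag(b,f); tag(b,a); free(a); drop(f); tag(f,b)

1. tag(b,f)  →  {above(b,a), above(b,f), above(f,b), above(f,f), at(a), at(b), inpos(b), inpos(f), linked(b), linked(f)}
2. tag(b,a)  →  {above(a,a), above(b,a), above(b,f), above(f,b), above(f,f), at(a), at(b), inpos(b), inpos(f), linked(b), linked(f)}
3. free(a)  →  {above(b,a), above(b,f), above(f,b), above(f,f), at(b), inpos(a), inpos(b), inpos(f), linked(a), linked(b), linked(f)}
4. drop(f)  →  {above(b,a), above(b,f), above(f,b), above(f,f), at(b), at(f), inpos(a), inpos(b), linked(a), linked(b)}
5. tag(f,b)  →  {above(b,a), above(b,b), above(b,f), above(f,b), above(f,f), at(b), at(f), inpos(a), inpos(b), linked(a), linked(b), linked(f)}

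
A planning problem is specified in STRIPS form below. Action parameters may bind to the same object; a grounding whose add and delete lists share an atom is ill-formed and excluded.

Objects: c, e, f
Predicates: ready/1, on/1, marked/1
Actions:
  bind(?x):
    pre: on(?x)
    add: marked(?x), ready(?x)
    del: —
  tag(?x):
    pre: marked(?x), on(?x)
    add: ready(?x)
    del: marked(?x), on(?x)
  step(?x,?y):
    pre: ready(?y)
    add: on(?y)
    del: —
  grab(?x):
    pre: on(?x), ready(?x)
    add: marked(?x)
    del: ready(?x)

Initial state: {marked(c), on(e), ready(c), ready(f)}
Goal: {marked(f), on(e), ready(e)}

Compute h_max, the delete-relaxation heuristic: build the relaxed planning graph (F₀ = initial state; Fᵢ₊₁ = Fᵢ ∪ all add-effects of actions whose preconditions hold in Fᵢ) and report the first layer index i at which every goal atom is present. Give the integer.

2

F0 = init (4 atoms)
F1 = F0 ∪ {marked(e), on(c), on(f), ready(e)}  (8 atoms)
F2 = F1 ∪ {marked(f)}  (9 atoms)
goal ⊆ F2  ⇒  h_max = 2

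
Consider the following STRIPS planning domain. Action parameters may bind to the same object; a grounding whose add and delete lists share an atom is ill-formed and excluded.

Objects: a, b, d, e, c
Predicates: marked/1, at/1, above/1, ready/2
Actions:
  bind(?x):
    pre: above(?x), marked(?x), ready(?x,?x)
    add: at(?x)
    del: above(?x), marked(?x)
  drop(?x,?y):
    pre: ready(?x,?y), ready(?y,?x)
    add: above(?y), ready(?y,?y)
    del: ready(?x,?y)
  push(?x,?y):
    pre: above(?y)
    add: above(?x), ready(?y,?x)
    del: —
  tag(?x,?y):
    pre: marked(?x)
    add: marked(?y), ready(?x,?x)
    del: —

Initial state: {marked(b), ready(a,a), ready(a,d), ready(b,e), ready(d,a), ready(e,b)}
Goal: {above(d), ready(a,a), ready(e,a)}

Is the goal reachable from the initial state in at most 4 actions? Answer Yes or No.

1. drop(a,d)  →  {above(d), marked(b), ready(a,a), ready(b,e), ready(d,a), ready(d,d), ready(e,b)}
2. drop(b,e)  →  {above(d), above(e), marked(b), ready(a,a), ready(d,a), ready(d,d), ready(e,b), ready(e,e)}
3. push(a,e)  →  {above(a), above(d), above(e), marked(b), ready(a,a), ready(d,a), ready(d,d), ready(e,a), ready(e,b), ready(e,e)}
optimal plan length = 3; 3 ≤ 4

Yes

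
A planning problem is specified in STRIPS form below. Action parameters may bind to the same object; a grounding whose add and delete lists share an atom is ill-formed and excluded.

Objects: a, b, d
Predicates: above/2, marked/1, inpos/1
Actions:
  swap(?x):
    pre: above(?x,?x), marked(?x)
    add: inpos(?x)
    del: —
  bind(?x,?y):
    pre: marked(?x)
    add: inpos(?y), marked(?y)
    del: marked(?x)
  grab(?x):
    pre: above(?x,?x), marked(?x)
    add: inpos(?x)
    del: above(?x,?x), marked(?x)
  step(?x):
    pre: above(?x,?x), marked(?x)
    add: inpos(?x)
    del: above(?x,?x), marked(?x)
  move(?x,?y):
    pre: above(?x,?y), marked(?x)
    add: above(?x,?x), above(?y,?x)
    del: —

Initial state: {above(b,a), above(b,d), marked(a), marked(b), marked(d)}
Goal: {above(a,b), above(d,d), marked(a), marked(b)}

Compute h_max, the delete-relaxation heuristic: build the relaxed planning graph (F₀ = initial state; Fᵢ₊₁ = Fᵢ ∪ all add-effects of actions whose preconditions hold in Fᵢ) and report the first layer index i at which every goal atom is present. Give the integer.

2

F0 = init (5 atoms)
F1 = F0 ∪ {above(a,b), above(b,b), above(d,b), inpos(a), inpos(b), inpos(d)}  (11 atoms)
F2 = F1 ∪ {above(a,a), above(d,d)}  (13 atoms)
goal ⊆ F2  ⇒  h_max = 2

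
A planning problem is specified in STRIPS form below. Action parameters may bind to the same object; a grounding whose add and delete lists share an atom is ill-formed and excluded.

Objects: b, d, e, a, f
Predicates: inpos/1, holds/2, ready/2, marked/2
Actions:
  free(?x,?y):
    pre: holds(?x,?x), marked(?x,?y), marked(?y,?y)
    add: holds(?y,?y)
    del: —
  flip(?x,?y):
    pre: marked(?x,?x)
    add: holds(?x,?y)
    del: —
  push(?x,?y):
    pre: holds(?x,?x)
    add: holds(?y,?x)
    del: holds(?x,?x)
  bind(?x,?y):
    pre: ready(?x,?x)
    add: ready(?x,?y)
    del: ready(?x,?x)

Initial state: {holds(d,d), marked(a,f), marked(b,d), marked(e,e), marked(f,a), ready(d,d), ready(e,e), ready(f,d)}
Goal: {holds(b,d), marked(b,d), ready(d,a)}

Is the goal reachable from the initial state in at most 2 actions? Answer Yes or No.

1. push(d,b)  →  {holds(b,d), marked(a,f), marked(b,d), marked(e,e), marked(f,a), ready(d,d), ready(e,e), ready(f,d)}
2. bind(d,a)  →  {holds(b,d), marked(a,f), marked(b,d), marked(e,e), marked(f,a), ready(d,a), ready(e,e), ready(f,d)}
optimal plan length = 2; 2 ≤ 2

Yes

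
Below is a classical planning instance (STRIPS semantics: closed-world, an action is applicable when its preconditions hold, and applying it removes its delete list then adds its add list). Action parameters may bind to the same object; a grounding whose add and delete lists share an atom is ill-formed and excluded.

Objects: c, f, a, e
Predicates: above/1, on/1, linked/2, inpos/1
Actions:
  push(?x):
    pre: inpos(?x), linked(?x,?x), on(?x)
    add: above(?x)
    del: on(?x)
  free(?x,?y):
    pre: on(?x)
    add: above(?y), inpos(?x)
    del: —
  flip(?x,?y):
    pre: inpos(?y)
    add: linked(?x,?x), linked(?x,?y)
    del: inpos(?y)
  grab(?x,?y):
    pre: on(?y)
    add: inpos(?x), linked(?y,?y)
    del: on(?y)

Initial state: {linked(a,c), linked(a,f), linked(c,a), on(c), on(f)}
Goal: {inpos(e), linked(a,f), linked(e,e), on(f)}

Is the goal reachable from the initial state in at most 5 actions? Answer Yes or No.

1. free(c,c)  →  {above(c), inpos(c), linked(a,c), linked(a,f), linked(c,a), on(c), on(f)}
2. flip(e,c)  →  {above(c), linked(a,c), linked(a,f), linked(c,a), linked(e,c), linked(e,e), on(c), on(f)}
3. grab(e,c)  →  {above(c), inpos(e), linked(a,c), linked(a,f), linked(c,a), linked(c,c), linked(e,c), linked(e,e), on(f)}
optimal plan length = 3; 3 ≤ 5

Yes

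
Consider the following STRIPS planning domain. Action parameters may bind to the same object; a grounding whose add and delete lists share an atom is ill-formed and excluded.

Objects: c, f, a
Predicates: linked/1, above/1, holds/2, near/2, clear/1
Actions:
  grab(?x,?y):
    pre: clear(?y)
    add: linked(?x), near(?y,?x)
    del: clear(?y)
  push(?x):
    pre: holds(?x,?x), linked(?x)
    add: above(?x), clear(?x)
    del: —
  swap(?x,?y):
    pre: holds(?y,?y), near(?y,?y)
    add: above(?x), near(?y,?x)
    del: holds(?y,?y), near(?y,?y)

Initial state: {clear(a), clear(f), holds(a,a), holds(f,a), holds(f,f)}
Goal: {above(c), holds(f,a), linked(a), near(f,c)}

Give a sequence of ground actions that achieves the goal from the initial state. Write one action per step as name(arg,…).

grab(c,f); grab(a,a); swap(c,a)

1. grab(c,f)  →  {clear(a), holds(a,a), holds(f,a), holds(f,f), linked(c), near(f,c)}
2. grab(a,a)  →  {holds(a,a), holds(f,a), holds(f,f), linked(a), linked(c), near(a,a), near(f,c)}
3. swap(c,a)  →  {above(c), holds(f,a), holds(f,f), linked(a), linked(c), near(a,c), near(f,c)}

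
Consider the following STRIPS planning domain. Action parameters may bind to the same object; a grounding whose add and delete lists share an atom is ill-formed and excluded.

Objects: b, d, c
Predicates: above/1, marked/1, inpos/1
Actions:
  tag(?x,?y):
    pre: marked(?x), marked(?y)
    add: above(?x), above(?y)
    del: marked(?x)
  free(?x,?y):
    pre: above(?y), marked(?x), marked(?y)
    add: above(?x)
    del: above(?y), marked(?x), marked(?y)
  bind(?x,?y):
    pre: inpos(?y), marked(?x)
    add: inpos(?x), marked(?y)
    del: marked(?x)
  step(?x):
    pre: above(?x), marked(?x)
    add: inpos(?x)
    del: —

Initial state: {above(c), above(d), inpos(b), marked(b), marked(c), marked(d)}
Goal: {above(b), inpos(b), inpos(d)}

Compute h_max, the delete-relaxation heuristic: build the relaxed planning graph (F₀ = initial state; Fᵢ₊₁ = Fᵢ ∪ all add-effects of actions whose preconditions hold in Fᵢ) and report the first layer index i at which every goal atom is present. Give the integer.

1

F0 = init (6 atoms)
F1 = F0 ∪ {above(b), inpos(c), inpos(d)}  (9 atoms)
goal ⊆ F1  ⇒  h_max = 1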